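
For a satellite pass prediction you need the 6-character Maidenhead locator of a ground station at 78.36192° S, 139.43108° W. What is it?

CB01gp

Add 180° to longitude and 90° to latitude: 40.5689, 11.6381.
Field: 40.5689/20 → 2 → C, 11.6381/10 → 1 → B; chars CB.
Square: 0.5689/2 → 0, 1.6381/1 → 1; chars 01.
Subsquare: 0.5689/0.0833333 → 6 → g, 0.6381/0.0416667 → 15 → p; chars gp.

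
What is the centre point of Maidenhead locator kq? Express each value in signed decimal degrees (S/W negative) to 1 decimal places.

Field K=10, Q=16: +10·20° lon, +16·10° lat → SW at lon 20°, lat 70°.
Cell spans 20° lon × 10° lat. Centre is SW corner plus half of each.
latitude 75.0, longitude 30.0.

75.0, 30.0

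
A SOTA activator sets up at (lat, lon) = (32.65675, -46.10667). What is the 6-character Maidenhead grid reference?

GM62wp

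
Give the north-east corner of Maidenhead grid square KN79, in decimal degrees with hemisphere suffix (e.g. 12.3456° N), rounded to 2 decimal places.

Field K=10, N=13: +10·20° lon, +13·10° lat → SW at lon 20°, lat 40°.
Square 7, 9: +7·2° lon, +9·1° lat → SW at lon 34°, lat 49°.
Cell spans 2° lon × 1° lat. NE corner is SW corner plus one full cell.
latitude 50.00° N, longitude 36.00° E.

50.00° N, 36.00° E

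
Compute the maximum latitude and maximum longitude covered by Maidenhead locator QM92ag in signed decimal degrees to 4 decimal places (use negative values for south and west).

Field Q=16, M=12: +16·20° lon, +12·10° lat → SW at lon 140°, lat 30°.
Square 9, 2: +9·2° lon, +2·1° lat → SW at lon 158°, lat 32°.
Subsquare a=0, g=6: +0·0.0833333° lon, +6·0.0416667° lat → SW at lon 158°, lat 32.25°.
Cell spans 0.0833333° lon × 0.0416667° lat. NE corner is SW corner plus one full cell.
latitude 32.2917, longitude 158.0833.

32.2917, 158.0833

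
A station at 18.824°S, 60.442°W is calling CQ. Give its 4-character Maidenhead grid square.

FH91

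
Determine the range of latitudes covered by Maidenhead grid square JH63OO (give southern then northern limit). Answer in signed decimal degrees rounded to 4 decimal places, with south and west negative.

-16.4167, -16.3750

Field J=9, H=7: +9·20° lon, +7·10° lat → SW at lon 0°, lat -20°.
Square 6, 3: +6·2° lon, +3·1° lat → SW at lon 12°, lat -17°.
Subsquare o=14, o=14: +14·0.0833333° lon, +14·0.0416667° lat → SW at lon 13.1667°, lat -16.4167°.
Cell spans 0.0833333° lon × 0.0416667° lat.
south -16.4167, north -16.3750.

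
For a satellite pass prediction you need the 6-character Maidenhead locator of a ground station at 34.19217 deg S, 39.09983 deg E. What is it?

KF95nt

Add 180° to longitude and 90° to latitude: 219.0998, 55.8078.
Field: 219.0998/20 → 10 → K, 55.8078/10 → 5 → F; chars KF.
Square: 19.0998/2 → 9, 5.8078/1 → 5; chars 95.
Subsquare: 1.0998/0.0833333 → 13 → n, 0.8078/0.0416667 → 19 → t; chars nt.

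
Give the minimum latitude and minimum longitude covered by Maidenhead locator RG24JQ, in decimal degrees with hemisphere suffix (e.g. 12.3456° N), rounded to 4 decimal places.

25.3333° S, 164.7500° E

Field R=17, G=6: +17·20° lon, +6·10° lat → SW at lon 160°, lat -30°.
Square 2, 4: +2·2° lon, +4·1° lat → SW at lon 164°, lat -26°.
Subsquare j=9, q=16: +9·0.0833333° lon, +16·0.0416667° lat → SW at lon 164.75°, lat -25.3333°.
latitude 25.3333° S, longitude 164.7500° E.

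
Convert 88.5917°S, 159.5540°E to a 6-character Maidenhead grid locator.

QA91sj

Offset from 180°W / 90°S: lon 339.5540°, lat 1.4083°.
Field: 339.5540/20 → 16 → Q, 1.4083/10 → 0 → A; chars QA.
Square: 19.5540/2 → 9, 1.4083/1 → 1; chars 91.
Subsquare: 1.5540/0.0833333 → 18 → s, 0.4083/0.0416667 → 9 → j; chars sj.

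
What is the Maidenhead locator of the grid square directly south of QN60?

Latitude square 0; −1 → -1, wraps to 9, carry into field.
Latitude field N = 13; −1 → 12 = M.
The longitude characters are unchanged.

QM69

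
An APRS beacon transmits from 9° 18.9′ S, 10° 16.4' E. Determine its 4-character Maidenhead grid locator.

Offset from 180°W / 90°S: lon 190.27°, lat 80.69°.
Field: lon ⌊190.27/20⌋ = 9 → J; lat ⌊80.69/10⌋ = 8 → I.
Square: lon ⌊10.27/2⌋ = 5; lat ⌊0.69/1⌋ = 0.

JI50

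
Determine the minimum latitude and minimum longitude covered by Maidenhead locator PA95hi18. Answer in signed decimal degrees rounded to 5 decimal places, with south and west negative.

-84.63333, 138.59167

Field P=15, A=0: +15·20° lon, +0·10° lat → SW at lon 120°, lat -90°.
Square 9, 5: +9·2° lon, +5·1° lat → SW at lon 138°, lat -85°.
Subsquare h=7, i=8: +7·0.0833333° lon, +8·0.0416667° lat → SW at lon 138.583°, lat -84.6667°.
Extended square 1, 8: +1·0.00833333° lon, +8·0.00416667° lat → SW at lon 138.592°, lat -84.6333°.
latitude -84.63333, longitude 138.59167.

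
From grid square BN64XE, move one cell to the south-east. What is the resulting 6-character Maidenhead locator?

BN74ad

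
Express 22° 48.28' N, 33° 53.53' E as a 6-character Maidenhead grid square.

KL62wt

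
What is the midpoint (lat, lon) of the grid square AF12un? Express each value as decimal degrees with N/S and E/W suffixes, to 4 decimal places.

Field A=0, F=5: +0·20° lon, +5·10° lat → SW at lon -180°, lat -40°.
Square 1, 2: +1·2° lon, +2·1° lat → SW at lon -178°, lat -38°.
Subsquare u=20, n=13: +20·0.0833333° lon, +13·0.0416667° lat → SW at lon -176.333°, lat -37.4583°.
Cell spans 0.0833333° lon × 0.0416667° lat. Centre is SW corner plus half of each.
latitude 37.4375° S, longitude 176.2917° W.

37.4375° S, 176.2917° W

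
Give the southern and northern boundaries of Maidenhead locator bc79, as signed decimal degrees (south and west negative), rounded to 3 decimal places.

Field B=1, C=2: +1·20° lon, +2·10° lat → SW at lon -160°, lat -70°.
Square 7, 9: +7·2° lon, +9·1° lat → SW at lon -146°, lat -61°.
Cell spans 2° lon × 1° lat.
south -61.000, north -60.000.

-61.000, -60.000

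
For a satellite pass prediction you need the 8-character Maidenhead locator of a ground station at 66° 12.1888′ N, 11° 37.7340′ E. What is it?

Offset from 180°W / 90°S: lon 191.62890°, lat 156.20315°.
Field: lon ⌊191.62890/20⌋ = 9 → J; lat ⌊156.20315/10⌋ = 15 → P.
Square: lon ⌊11.62890/2⌋ = 5; lat ⌊6.20315/1⌋ = 6.
Subsquare: lon ⌊1.62890/0.0833333⌋ = 19 → t; lat ⌊0.20315/0.0416667⌋ = 4 → e.
Extended square: lon ⌊0.04557/0.00833333⌋ = 5; lat ⌊0.03648/0.00416667⌋ = 8.

JP56te58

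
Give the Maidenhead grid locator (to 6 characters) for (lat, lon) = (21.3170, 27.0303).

KL31mh

Shift to the Maidenhead origin (180°W, 90°S): lon 207.0303, lat 111.3170.
Field: lon ⌊207.0303/20⌋ = 10 → K; lat ⌊111.3170/10⌋ = 11 → L.
Square: lon ⌊7.0303/2⌋ = 3; lat ⌊1.3170/1⌋ = 1.
Subsquare: lon ⌊1.0303/0.0833333⌋ = 12 → m; lat ⌊0.3170/0.0416667⌋ = 7 → h.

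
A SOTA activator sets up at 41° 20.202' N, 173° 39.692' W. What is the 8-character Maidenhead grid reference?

AN31ei00

Offset from 180°W / 90°S: lon 6.33847°, lat 131.33670°.
Field (20°×10°, letters A–R): 6.33847/20 → 0 → A, 131.33670/10 → 13 → N; chars AN.
Square (2°×1°, digits 0–9): 6.33847/2 → 3, 1.33670/1 → 1; chars 31.
Subsquare (5′×2.5′, letters a–x): 0.33847/0.0833333 → 4 → e, 0.33670/0.0416667 → 8 → i; chars ei.
Extended square (30″×15″, digits 0–9): 0.00513/0.00833333 → 0, 0.00337/0.00416667 → 0; chars 00.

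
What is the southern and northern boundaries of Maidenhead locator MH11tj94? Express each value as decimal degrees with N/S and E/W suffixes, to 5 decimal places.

18.60833° S, 18.60417° S

Field M=12, H=7: +12·20° lon, +7·10° lat → SW at lon 60°, lat -20°.
Square 1, 1: +1·2° lon, +1·1° lat → SW at lon 62°, lat -19°.
Subsquare t=19, j=9: +19·0.0833333° lon, +9·0.0416667° lat → SW at lon 63.5833°, lat -18.625°.
Extended square 9, 4: +9·0.00833333° lon, +4·0.00416667° lat → SW at lon 63.6583°, lat -18.6083°.
Cell spans 0.00833333° lon × 0.00416667° lat.
south 18.60833° S, north 18.60417° S.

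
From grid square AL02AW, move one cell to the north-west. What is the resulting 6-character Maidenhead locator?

Longitude subsquare a = 0; −1 → -1, wraps to 23 = x, carry into square.
Longitude square 0; −1 → -1, wraps to 9, carry into field.
Longitude field A = 0; −1 → -1, wraps to 17 = R, wrapping around the antimeridian.
Latitude subsquare w = 22; +1 → 23 = x.

RL92xx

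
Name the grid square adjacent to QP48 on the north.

QP49

Latitude square 8; +1 → 9.
The longitude characters are unchanged.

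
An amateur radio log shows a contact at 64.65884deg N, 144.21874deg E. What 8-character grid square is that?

QP24cp68

Offset from 180°W / 90°S: lon 324.21874°, lat 154.65884°.
Field (20°×10°, letters A–R): lon ⌊324.21874/20⌋ = 16 → Q; lat ⌊154.65884/10⌋ = 15 → P.
Square (2°×1°, digits 0–9): lon ⌊4.21874/2⌋ = 2; lat ⌊4.65884/1⌋ = 4.
Subsquare (5′×2.5′, letters a–x): lon ⌊0.21874/0.0833333⌋ = 2 → c; lat ⌊0.65884/0.0416667⌋ = 15 → p.
Extended square (30″×15″, digits 0–9): lon ⌊0.05207/0.00833333⌋ = 6; lat ⌊0.03384/0.00416667⌋ = 8.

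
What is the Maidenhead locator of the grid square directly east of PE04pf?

PE04qf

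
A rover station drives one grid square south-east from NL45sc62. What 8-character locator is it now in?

NL45sc71

Longitude extended square 6; +1 → 7.
Latitude extended square 2; −1 → 1.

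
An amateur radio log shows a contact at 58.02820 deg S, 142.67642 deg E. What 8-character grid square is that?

Add 180° to longitude and 90° to latitude: 322.67642, 31.97180.
Field: lon ⌊322.67642/20⌋ = 16 → Q; lat ⌊31.97180/10⌋ = 3 → D.
Square: lon ⌊2.67642/2⌋ = 1; lat ⌊1.97180/1⌋ = 1.
Subsquare: lon ⌊0.67642/0.0833333⌋ = 8 → i; lat ⌊0.97180/0.0416667⌋ = 23 → x.
Extended square: lon ⌊0.00975/0.00833333⌋ = 1; lat ⌊0.01347/0.00416667⌋ = 3.

QD11ix13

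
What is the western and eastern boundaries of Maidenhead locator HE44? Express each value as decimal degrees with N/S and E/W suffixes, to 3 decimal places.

32.000° W, 30.000° W

Field H=7, E=4: +7·20° lon, +4·10° lat → SW at lon -40°, lat -50°.
Square 4, 4: +4·2° lon, +4·1° lat → SW at lon -32°, lat -46°.
Cell spans 2° lon × 1° lat.
west 32.000° W, east 30.000° W.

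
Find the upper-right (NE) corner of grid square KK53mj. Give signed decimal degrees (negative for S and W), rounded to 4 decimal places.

13.4167, 31.0833

Field K=10, K=10: +10·20° lon, +10·10° lat → SW at lon 20°, lat 10°.
Square 5, 3: +5·2° lon, +3·1° lat → SW at lon 30°, lat 13°.
Subsquare m=12, j=9: +12·0.0833333° lon, +9·0.0416667° lat → SW at lon 31°, lat 13.375°.
Cell spans 0.0833333° lon × 0.0416667° lat. NE corner is SW corner plus one full cell.
latitude 13.4167, longitude 31.0833.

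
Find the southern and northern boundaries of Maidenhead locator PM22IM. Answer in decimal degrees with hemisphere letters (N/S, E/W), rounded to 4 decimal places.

32.5000° N, 32.5417° N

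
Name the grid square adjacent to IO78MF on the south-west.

IO78le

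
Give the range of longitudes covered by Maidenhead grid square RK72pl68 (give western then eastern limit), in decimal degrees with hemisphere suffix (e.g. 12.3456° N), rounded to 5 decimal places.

Field R=17, K=10: +17·20° lon, +10·10° lat → SW at lon 160°, lat 10°.
Square 7, 2: +7·2° lon, +2·1° lat → SW at lon 174°, lat 12°.
Subsquare p=15, l=11: +15·0.0833333° lon, +11·0.0416667° lat → SW at lon 175.25°, lat 12.4583°.
Extended square 6, 8: +6·0.00833333° lon, +8·0.00416667° lat → SW at lon 175.3°, lat 12.4917°.
Cell spans 0.00833333° lon × 0.00416667° lat.
west 175.30000° E, east 175.30833° E.

175.30000° E, 175.30833° E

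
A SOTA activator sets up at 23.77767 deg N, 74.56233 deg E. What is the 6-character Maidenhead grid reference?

Add 180° to longitude and 90° to latitude: 254.5623, 113.7777.
Field: lon ⌊254.5623/20⌋ = 12 → M; lat ⌊113.7777/10⌋ = 11 → L.
Square: lon ⌊14.5623/2⌋ = 7; lat ⌊3.7777/1⌋ = 3.
Subsquare: lon ⌊0.5623/0.0833333⌋ = 6 → g; lat ⌊0.7777/0.0416667⌋ = 18 → s.

ML73gs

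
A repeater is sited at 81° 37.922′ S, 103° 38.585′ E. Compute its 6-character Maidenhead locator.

OA18ti

Add 180° to longitude and 90° to latitude: 283.6431, 8.3680.
Field (20°×10°, letters A–R): lon ⌊283.6431/20⌋ = 14 → O; lat ⌊8.3680/10⌋ = 0 → A.
Square (2°×1°, digits 0–9): lon ⌊3.6431/2⌋ = 1; lat ⌊8.3680/1⌋ = 8.
Subsquare (5′×2.5′, letters a–x): lon ⌊1.6431/0.0833333⌋ = 19 → t; lat ⌊0.3680/0.0416667⌋ = 8 → i.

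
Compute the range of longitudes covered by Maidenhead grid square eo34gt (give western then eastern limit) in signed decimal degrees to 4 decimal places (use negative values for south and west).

-93.5000, -93.4167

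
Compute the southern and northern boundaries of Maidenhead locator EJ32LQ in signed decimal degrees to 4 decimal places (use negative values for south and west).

2.6667, 2.7083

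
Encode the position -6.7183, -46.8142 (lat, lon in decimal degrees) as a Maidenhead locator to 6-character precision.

Shift to the Maidenhead origin (180°W, 90°S): lon 133.1858, lat 83.2817.
Field: lon ⌊133.1858/20⌋ = 6 → G; lat ⌊83.2817/10⌋ = 8 → I.
Square: lon ⌊13.1858/2⌋ = 6; lat ⌊3.2817/1⌋ = 3.
Subsquare: lon ⌊1.1858/0.0833333⌋ = 14 → o; lat ⌊0.2817/0.0416667⌋ = 6 → g.

GI63og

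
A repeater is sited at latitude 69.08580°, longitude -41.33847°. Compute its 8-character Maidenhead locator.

Add 180° to longitude and 90° to latitude: 138.66153, 159.08580.
Field (20°×10°, letters A–R): 138.66153/20 → 6 → G, 159.08580/10 → 15 → P; chars GP.
Square (2°×1°, digits 0–9): 18.66153/2 → 9, 9.08580/1 → 9; chars 99.
Subsquare (5′×2.5′, letters a–x): 0.66153/0.0833333 → 7 → h, 0.08580/0.0416667 → 2 → c; chars hc.
Extended square (30″×15″, digits 0–9): 0.07820/0.00833333 → 9, 0.00247/0.00416667 → 0; chars 90.

GP99hc90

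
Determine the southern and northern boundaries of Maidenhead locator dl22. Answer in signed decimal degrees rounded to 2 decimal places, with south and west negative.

Field D=3, L=11: +3·20° lon, +11·10° lat → SW at lon -120°, lat 20°.
Square 2, 2: +2·2° lon, +2·1° lat → SW at lon -116°, lat 22°.
Cell spans 2° lon × 1° lat.
south 22.00, north 23.00.

22.00, 23.00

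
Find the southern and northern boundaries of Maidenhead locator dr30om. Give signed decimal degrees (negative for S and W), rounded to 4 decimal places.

80.5000, 80.5417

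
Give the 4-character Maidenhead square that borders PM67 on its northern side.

PM68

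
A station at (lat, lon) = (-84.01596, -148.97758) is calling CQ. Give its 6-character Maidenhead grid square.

BA55mx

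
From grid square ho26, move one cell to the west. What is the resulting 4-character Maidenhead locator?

HO16

Longitude square 2; −1 → 1.
The latitude characters are unchanged.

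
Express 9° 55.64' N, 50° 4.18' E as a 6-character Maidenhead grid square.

Add 180° to longitude and 90° to latitude: 230.0697, 99.9273.
Field (20°×10°, letters A–R): 230.0697/20 → 11 → L, 99.9273/10 → 9 → J; chars LJ.
Square (2°×1°, digits 0–9): 10.0697/2 → 5, 9.9273/1 → 9; chars 59.
Subsquare (5′×2.5′, letters a–x): 0.0697/0.0833333 → 0 → a, 0.9273/0.0416667 → 22 → w; chars aw.

LJ59aw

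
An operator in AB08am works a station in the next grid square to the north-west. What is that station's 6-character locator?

RB98xn

Longitude subsquare a = 0; −1 → -1, wraps to 23 = x, carry into square.
Longitude square 0; −1 → -1, wraps to 9, carry into field.
Longitude field A = 0; −1 → -1, wraps to 17 = R, wrapping around the antimeridian.
Latitude subsquare m = 12; +1 → 13 = n.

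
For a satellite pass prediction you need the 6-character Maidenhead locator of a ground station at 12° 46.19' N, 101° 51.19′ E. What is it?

OK02ws

Add 180° to longitude and 90° to latitude: 281.8532, 102.7698.
Field (20°×10°, letters A–R): lon ⌊281.8532/20⌋ = 14 → O; lat ⌊102.7698/10⌋ = 10 → K.
Square (2°×1°, digits 0–9): lon ⌊1.8532/2⌋ = 0; lat ⌊2.7698/1⌋ = 2.
Subsquare (5′×2.5′, letters a–x): lon ⌊1.8532/0.0833333⌋ = 22 → w; lat ⌊0.7698/0.0416667⌋ = 18 → s.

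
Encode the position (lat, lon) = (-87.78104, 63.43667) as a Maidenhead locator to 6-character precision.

MA12rf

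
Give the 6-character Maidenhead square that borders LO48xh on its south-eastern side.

LO58ag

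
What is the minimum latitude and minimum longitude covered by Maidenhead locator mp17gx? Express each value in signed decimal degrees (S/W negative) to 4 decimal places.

Field M=12, P=15: +12·20° lon, +15·10° lat → SW at lon 60°, lat 60°.
Square 1, 7: +1·2° lon, +7·1° lat → SW at lon 62°, lat 67°.
Subsquare g=6, x=23: +6·0.0833333° lon, +23·0.0416667° lat → SW at lon 62.5°, lat 67.9583°.
latitude 67.9583, longitude 62.5000.

67.9583, 62.5000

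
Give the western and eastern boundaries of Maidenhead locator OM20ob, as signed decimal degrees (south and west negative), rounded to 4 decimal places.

105.1667, 105.2500

Field O=14, M=12: +14·20° lon, +12·10° lat → SW at lon 100°, lat 30°.
Square 2, 0: +2·2° lon, +0·1° lat → SW at lon 104°, lat 30°.
Subsquare o=14, b=1: +14·0.0833333° lon, +1·0.0416667° lat → SW at lon 105.167°, lat 30.0417°.
Cell spans 0.0833333° lon × 0.0416667° lat.
west 105.1667, east 105.2500.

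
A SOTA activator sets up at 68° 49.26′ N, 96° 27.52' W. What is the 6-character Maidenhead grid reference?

EP18st

Offset from 180°W / 90°S: lon 83.5413°, lat 158.8210°.
Field: lon ⌊83.5413/20⌋ = 4 → E; lat ⌊158.8210/10⌋ = 15 → P.
Square: lon ⌊3.5413/2⌋ = 1; lat ⌊8.8210/1⌋ = 8.
Subsquare: lon ⌊1.5413/0.0833333⌋ = 18 → s; lat ⌊0.8210/0.0416667⌋ = 19 → t.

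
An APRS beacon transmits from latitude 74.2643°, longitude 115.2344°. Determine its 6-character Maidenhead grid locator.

OQ74og

Offset from 180°W / 90°S: lon 295.2344°, lat 164.2643°.
Field: 295.2344/20 → 14 → O, 164.2643/10 → 16 → Q; chars OQ.
Square: 15.2344/2 → 7, 4.2643/1 → 4; chars 74.
Subsquare: 1.2344/0.0833333 → 14 → o, 0.2643/0.0416667 → 6 → g; chars og.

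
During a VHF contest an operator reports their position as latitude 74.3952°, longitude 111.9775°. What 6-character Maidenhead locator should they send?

OQ54xj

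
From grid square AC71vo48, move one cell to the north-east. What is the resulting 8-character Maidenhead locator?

Longitude extended square 4; +1 → 5.
Latitude extended square 8; +1 → 9.

AC71vo59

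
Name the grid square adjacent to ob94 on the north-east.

PB05

Longitude square 9; +1 → 10, wraps to 0, carry into field.
Longitude field O = 14; +1 → 15 = P.
Latitude square 4; +1 → 5.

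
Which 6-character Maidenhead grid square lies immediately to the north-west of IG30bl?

IG30am

Longitude subsquare b = 1; −1 → 0 = a.
Latitude subsquare l = 11; +1 → 12 = m.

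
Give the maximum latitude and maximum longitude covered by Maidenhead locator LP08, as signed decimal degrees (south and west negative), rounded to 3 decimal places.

69.000, 42.000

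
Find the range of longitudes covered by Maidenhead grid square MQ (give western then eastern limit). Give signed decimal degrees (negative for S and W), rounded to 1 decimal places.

60.0, 80.0

Field M=12, Q=16: +12·20° lon, +16·10° lat → SW at lon 60°, lat 70°.
Cell spans 20° lon × 10° lat.
west 60.0, east 80.0.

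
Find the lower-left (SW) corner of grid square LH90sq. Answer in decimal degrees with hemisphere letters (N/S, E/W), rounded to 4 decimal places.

Field L=11, H=7: +11·20° lon, +7·10° lat → SW at lon 40°, lat -20°.
Square 9, 0: +9·2° lon, +0·1° lat → SW at lon 58°, lat -20°.
Subsquare s=18, q=16: +18·0.0833333° lon, +16·0.0416667° lat → SW at lon 59.5°, lat -19.3333°.
latitude 19.3333° S, longitude 59.5000° E.

19.3333° S, 59.5000° E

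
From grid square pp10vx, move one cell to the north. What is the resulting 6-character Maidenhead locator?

PP11va

Latitude subsquare x = 23; +1 → 24, wraps to 0 = a, carry into square.
Latitude square 0; +1 → 1.
The longitude characters are unchanged.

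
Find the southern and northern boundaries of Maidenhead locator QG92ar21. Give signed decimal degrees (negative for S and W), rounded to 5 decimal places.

-27.28750, -27.28333

Field Q=16, G=6: +16·20° lon, +6·10° lat → SW at lon 140°, lat -30°.
Square 9, 2: +9·2° lon, +2·1° lat → SW at lon 158°, lat -28°.
Subsquare a=0, r=17: +0·0.0833333° lon, +17·0.0416667° lat → SW at lon 158°, lat -27.2917°.
Extended square 2, 1: +2·0.00833333° lon, +1·0.00416667° lat → SW at lon 158.017°, lat -27.2875°.
Cell spans 0.00833333° lon × 0.00416667° lat.
south -27.28750, north -27.28333.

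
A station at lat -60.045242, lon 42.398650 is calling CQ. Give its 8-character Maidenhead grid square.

Shift to the Maidenhead origin (180°W, 90°S): lon 222.39865, lat 29.95476.
Field: lon ⌊222.39865/20⌋ = 11 → L; lat ⌊29.95476/10⌋ = 2 → C.
Square: lon ⌊2.39865/2⌋ = 1; lat ⌊9.95476/1⌋ = 9.
Subsquare: lon ⌊0.39865/0.0833333⌋ = 4 → e; lat ⌊0.95476/0.0416667⌋ = 22 → w.
Extended square: lon ⌊0.06532/0.00833333⌋ = 7; lat ⌊0.03809/0.00416667⌋ = 9.

LC19ew79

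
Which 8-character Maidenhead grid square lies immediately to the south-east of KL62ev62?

KL62ev71

Longitude extended square 6; +1 → 7.
Latitude extended square 2; −1 → 1.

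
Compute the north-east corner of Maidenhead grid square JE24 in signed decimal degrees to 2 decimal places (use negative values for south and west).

-45.00, 6.00

Field J=9, E=4: +9·20° lon, +4·10° lat → SW at lon 0°, lat -50°.
Square 2, 4: +2·2° lon, +4·1° lat → SW at lon 4°, lat -46°.
Cell spans 2° lon × 1° lat. NE corner is SW corner plus one full cell.
latitude -45.00, longitude 6.00.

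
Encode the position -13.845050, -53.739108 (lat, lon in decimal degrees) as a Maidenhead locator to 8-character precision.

GH36dd17

Add 180° to longitude and 90° to latitude: 126.26089, 76.15495.
Field (20°×10°, letters A–R): lon ⌊126.26089/20⌋ = 6 → G; lat ⌊76.15495/10⌋ = 7 → H.
Square (2°×1°, digits 0–9): lon ⌊6.26089/2⌋ = 3; lat ⌊6.15495/1⌋ = 6.
Subsquare (5′×2.5′, letters a–x): lon ⌊0.26089/0.0833333⌋ = 3 → d; lat ⌊0.15495/0.0416667⌋ = 3 → d.
Extended square (30″×15″, digits 0–9): lon ⌊0.01089/0.00833333⌋ = 1; lat ⌊0.02995/0.00416667⌋ = 7.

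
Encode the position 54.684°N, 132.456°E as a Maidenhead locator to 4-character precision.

PO64

Shift to the Maidenhead origin (180°W, 90°S): lon 312.46, lat 144.68.
Field: lon ⌊312.46/20⌋ = 15 → P; lat ⌊144.68/10⌋ = 14 → O.
Square: lon ⌊12.46/2⌋ = 6; lat ⌊4.68/1⌋ = 4.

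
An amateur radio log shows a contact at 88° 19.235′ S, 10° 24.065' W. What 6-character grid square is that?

IA41tq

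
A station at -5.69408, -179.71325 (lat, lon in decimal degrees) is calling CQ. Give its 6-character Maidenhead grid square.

AI04dh

Add 180° to longitude and 90° to latitude: 0.2868, 84.3059.
Field: lon ⌊0.2868/20⌋ = 0 → A; lat ⌊84.3059/10⌋ = 8 → I.
Square: lon ⌊0.2868/2⌋ = 0; lat ⌊4.3059/1⌋ = 4.
Subsquare: lon ⌊0.2868/0.0833333⌋ = 3 → d; lat ⌊0.3059/0.0416667⌋ = 7 → h.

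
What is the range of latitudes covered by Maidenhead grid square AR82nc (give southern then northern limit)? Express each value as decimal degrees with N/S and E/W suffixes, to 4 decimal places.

82.0833° N, 82.1250° N

Field A=0, R=17: +0·20° lon, +17·10° lat → SW at lon -180°, lat 80°.
Square 8, 2: +8·2° lon, +2·1° lat → SW at lon -164°, lat 82°.
Subsquare n=13, c=2: +13·0.0833333° lon, +2·0.0416667° lat → SW at lon -162.917°, lat 82.0833°.
Cell spans 0.0833333° lon × 0.0416667° lat.
south 82.0833° N, north 82.1250° N.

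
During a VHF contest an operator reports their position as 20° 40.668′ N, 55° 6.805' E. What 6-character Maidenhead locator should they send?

LL70nq

Shift to the Maidenhead origin (180°W, 90°S): lon 235.1134, lat 110.6778.
Field: 235.1134/20 → 11 → L, 110.6778/10 → 11 → L; chars LL.
Square: 15.1134/2 → 7, 0.6778/1 → 0; chars 70.
Subsquare: 1.1134/0.0833333 → 13 → n, 0.6778/0.0416667 → 16 → q; chars nq.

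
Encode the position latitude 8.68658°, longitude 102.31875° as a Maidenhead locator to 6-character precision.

OJ18dq

Add 180° to longitude and 90° to latitude: 282.3188, 98.6866.
Field: 282.3188/20 → 14 → O, 98.6866/10 → 9 → J; chars OJ.
Square: 2.3188/2 → 1, 8.6866/1 → 8; chars 18.
Subsquare: 0.3188/0.0833333 → 3 → d, 0.6866/0.0416667 → 16 → q; chars dq.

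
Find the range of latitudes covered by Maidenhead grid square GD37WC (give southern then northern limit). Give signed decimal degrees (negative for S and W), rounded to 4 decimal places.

-52.9167, -52.8750

Field G=6, D=3: +6·20° lon, +3·10° lat → SW at lon -60°, lat -60°.
Square 3, 7: +3·2° lon, +7·1° lat → SW at lon -54°, lat -53°.
Subsquare w=22, c=2: +22·0.0833333° lon, +2·0.0416667° lat → SW at lon -52.1667°, lat -52.9167°.
Cell spans 0.0833333° lon × 0.0416667° lat.
south -52.9167, north -52.8750.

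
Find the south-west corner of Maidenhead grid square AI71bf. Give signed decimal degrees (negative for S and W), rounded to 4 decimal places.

-8.7917, -165.9167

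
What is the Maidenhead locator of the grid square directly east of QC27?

Longitude square 2; +1 → 3.
The latitude characters are unchanged.

QC37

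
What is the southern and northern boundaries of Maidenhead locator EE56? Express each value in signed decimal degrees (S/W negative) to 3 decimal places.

Field E=4, E=4: +4·20° lon, +4·10° lat → SW at lon -100°, lat -50°.
Square 5, 6: +5·2° lon, +6·1° lat → SW at lon -90°, lat -44°.
Cell spans 2° lon × 1° lat.
south -44.000, north -43.000.

-44.000, -43.000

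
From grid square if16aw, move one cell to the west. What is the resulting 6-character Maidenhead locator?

IF06xw

Longitude subsquare a = 0; −1 → -1, wraps to 23 = x, carry into square.
Longitude square 1; −1 → 0.
The latitude characters are unchanged.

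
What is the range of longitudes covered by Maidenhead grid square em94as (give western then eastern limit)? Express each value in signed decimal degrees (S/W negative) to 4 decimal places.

Field E=4, M=12: +4·20° lon, +12·10° lat → SW at lon -100°, lat 30°.
Square 9, 4: +9·2° lon, +4·1° lat → SW at lon -82°, lat 34°.
Subsquare a=0, s=18: +0·0.0833333° lon, +18·0.0416667° lat → SW at lon -82°, lat 34.75°.
Cell spans 0.0833333° lon × 0.0416667° lat.
west -82.0000, east -81.9167.

-82.0000, -81.9167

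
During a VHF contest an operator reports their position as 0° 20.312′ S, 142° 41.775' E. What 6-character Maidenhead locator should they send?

QI19ip

Add 180° to longitude and 90° to latitude: 322.6962, 89.6615.
Field: lon ⌊322.6962/20⌋ = 16 → Q; lat ⌊89.6615/10⌋ = 8 → I.
Square: lon ⌊2.6962/2⌋ = 1; lat ⌊9.6615/1⌋ = 9.
Subsquare: lon ⌊0.6962/0.0833333⌋ = 8 → i; lat ⌊0.6615/0.0416667⌋ = 15 → p.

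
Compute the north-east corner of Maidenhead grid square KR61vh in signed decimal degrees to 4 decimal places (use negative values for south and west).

81.3333, 33.8333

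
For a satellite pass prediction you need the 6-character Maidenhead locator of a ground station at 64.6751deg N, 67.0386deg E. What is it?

Add 180° to longitude and 90° to latitude: 247.0386, 154.6751.
Field: lon ⌊247.0386/20⌋ = 12 → M; lat ⌊154.6751/10⌋ = 15 → P.
Square: lon ⌊7.0386/2⌋ = 3; lat ⌊4.6751/1⌋ = 4.
Subsquare: lon ⌊1.0386/0.0833333⌋ = 12 → m; lat ⌊0.6751/0.0416667⌋ = 16 → q.

MP34mq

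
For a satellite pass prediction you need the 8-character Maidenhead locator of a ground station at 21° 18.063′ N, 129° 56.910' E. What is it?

Add 180° to longitude and 90° to latitude: 309.94850, 111.30105.
Field (20°×10°, letters A–R): lon ⌊309.94850/20⌋ = 15 → P; lat ⌊111.30105/10⌋ = 11 → L.
Square (2°×1°, digits 0–9): lon ⌊9.94850/2⌋ = 4; lat ⌊1.30105/1⌋ = 1.
Subsquare (5′×2.5′, letters a–x): lon ⌊1.94850/0.0833333⌋ = 23 → x; lat ⌊0.30105/0.0416667⌋ = 7 → h.
Extended square (30″×15″, digits 0–9): lon ⌊0.03183/0.00833333⌋ = 3; lat ⌊0.00938/0.00416667⌋ = 2.

PL41xh32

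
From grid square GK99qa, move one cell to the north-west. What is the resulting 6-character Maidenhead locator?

GK99pb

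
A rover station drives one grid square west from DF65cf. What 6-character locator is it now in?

DF65bf

Longitude subsquare c = 2; −1 → 1 = b.
The latitude characters are unchanged.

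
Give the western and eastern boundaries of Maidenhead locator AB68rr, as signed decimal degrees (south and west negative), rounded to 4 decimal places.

-166.5833, -166.5000

Field A=0, B=1: +0·20° lon, +1·10° lat → SW at lon -180°, lat -80°.
Square 6, 8: +6·2° lon, +8·1° lat → SW at lon -168°, lat -72°.
Subsquare r=17, r=17: +17·0.0833333° lon, +17·0.0416667° lat → SW at lon -166.583°, lat -71.2917°.
Cell spans 0.0833333° lon × 0.0416667° lat.
west -166.5833, east -166.5000.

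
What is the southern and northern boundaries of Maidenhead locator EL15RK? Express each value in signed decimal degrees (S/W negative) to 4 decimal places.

25.4167, 25.4583

Field E=4, L=11: +4·20° lon, +11·10° lat → SW at lon -100°, lat 20°.
Square 1, 5: +1·2° lon, +5·1° lat → SW at lon -98°, lat 25°.
Subsquare r=17, k=10: +17·0.0833333° lon, +10·0.0416667° lat → SW at lon -96.5833°, lat 25.4167°.
Cell spans 0.0833333° lon × 0.0416667° lat.
south 25.4167, north 25.4583.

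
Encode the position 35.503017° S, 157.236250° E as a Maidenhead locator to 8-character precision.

QF84ol89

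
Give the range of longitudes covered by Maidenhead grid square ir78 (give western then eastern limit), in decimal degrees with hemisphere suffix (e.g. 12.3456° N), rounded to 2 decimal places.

Field I=8, R=17: +8·20° lon, +17·10° lat → SW at lon -20°, lat 80°.
Square 7, 8: +7·2° lon, +8·1° lat → SW at lon -6°, lat 88°.
Cell spans 2° lon × 1° lat.
west 6.00° W, east 4.00° W.

6.00° W, 4.00° W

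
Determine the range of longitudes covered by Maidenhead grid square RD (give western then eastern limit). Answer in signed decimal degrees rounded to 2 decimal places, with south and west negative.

Field R=17, D=3: +17·20° lon, +3·10° lat → SW at lon 160°, lat -60°.
Cell spans 20° lon × 10° lat.
west 160.00, east 180.00.

160.00, 180.00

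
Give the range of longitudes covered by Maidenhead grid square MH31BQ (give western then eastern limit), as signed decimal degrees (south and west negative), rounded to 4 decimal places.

66.0833, 66.1667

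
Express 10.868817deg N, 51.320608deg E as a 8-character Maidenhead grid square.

LK50pu88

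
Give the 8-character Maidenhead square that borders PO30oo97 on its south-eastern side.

Longitude extended square 9; +1 → 10, wraps to 0, carry into subsquare.
Longitude subsquare o = 14; +1 → 15 = p.
Latitude extended square 7; −1 → 6.

PO30po06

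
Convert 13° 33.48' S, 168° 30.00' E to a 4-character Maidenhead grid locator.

Add 180° to longitude and 90° to latitude: 348.50, 76.44.
Field (20°×10°, letters A–R): lon ⌊348.50/20⌋ = 17 → R; lat ⌊76.44/10⌋ = 7 → H.
Square (2°×1°, digits 0–9): lon ⌊8.50/2⌋ = 4; lat ⌊6.44/1⌋ = 6.

RH46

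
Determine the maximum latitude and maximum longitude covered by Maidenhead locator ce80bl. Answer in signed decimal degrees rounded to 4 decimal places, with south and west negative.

-49.5000, -123.8333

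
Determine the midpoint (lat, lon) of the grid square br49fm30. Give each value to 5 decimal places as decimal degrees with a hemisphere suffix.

89.50208° N, 151.55417° W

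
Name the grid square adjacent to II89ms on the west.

Longitude subsquare m = 12; −1 → 11 = l.
The latitude characters are unchanged.

II89ls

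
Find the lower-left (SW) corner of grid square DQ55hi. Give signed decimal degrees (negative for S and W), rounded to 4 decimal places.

75.3333, -109.4167

Field D=3, Q=16: +3·20° lon, +16·10° lat → SW at lon -120°, lat 70°.
Square 5, 5: +5·2° lon, +5·1° lat → SW at lon -110°, lat 75°.
Subsquare h=7, i=8: +7·0.0833333° lon, +8·0.0416667° lat → SW at lon -109.417°, lat 75.3333°.
latitude 75.3333, longitude -109.4167.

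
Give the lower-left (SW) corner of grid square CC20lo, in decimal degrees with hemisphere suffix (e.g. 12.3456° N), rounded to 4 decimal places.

Field C=2, C=2: +2·20° lon, +2·10° lat → SW at lon -140°, lat -70°.
Square 2, 0: +2·2° lon, +0·1° lat → SW at lon -136°, lat -70°.
Subsquare l=11, o=14: +11·0.0833333° lon, +14·0.0416667° lat → SW at lon -135.083°, lat -69.4167°.
latitude 69.4167° S, longitude 135.0833° W.

69.4167° S, 135.0833° W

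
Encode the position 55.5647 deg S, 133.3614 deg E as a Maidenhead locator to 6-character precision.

Add 180° to longitude and 90° to latitude: 313.3614, 34.4353.
Field: lon ⌊313.3614/20⌋ = 15 → P; lat ⌊34.4353/10⌋ = 3 → D.
Square: lon ⌊13.3614/2⌋ = 6; lat ⌊4.4353/1⌋ = 4.
Subsquare: lon ⌊1.3614/0.0833333⌋ = 16 → q; lat ⌊0.4353/0.0416667⌋ = 10 → k.

PD64qk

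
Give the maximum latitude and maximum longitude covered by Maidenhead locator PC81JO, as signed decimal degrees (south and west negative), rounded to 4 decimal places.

-68.3750, 136.8333

Field P=15, C=2: +15·20° lon, +2·10° lat → SW at lon 120°, lat -70°.
Square 8, 1: +8·2° lon, +1·1° lat → SW at lon 136°, lat -69°.
Subsquare j=9, o=14: +9·0.0833333° lon, +14·0.0416667° lat → SW at lon 136.75°, lat -68.4167°.
Cell spans 0.0833333° lon × 0.0416667° lat. NE corner is SW corner plus one full cell.
latitude -68.3750, longitude 136.8333.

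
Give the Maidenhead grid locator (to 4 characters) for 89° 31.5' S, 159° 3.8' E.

QA90

Add 180° to longitude and 90° to latitude: 339.06, 0.47.
Field (20°×10°, letters A–R): 339.06/20 → 16 → Q, 0.47/10 → 0 → A; chars QA.
Square (2°×1°, digits 0–9): 19.06/2 → 9, 0.47/1 → 0; chars 90.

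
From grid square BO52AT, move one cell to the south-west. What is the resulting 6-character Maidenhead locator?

Longitude subsquare a = 0; −1 → -1, wraps to 23 = x, carry into square.
Longitude square 5; −1 → 4.
Latitude subsquare t = 19; −1 → 18 = s.

BO42xs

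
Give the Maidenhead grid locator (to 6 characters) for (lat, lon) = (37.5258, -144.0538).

BM77xm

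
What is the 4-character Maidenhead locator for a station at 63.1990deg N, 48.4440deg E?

Offset from 180°W / 90°S: lon 228.44°, lat 153.20°.
Field: 228.44/20 → 11 → L, 153.20/10 → 15 → P; chars LP.
Square: 8.44/2 → 4, 3.20/1 → 3; chars 43.

LP43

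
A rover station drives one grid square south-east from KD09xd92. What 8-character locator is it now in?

Longitude extended square 9; +1 → 10, wraps to 0, carry into subsquare.
Longitude subsquare x = 23; +1 → 24, wraps to 0 = a, carry into square.
Longitude square 0; +1 → 1.
Latitude extended square 2; −1 → 1.

KD19ad01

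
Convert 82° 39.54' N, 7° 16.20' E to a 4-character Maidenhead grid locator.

Offset from 180°W / 90°S: lon 187.27°, lat 172.66°.
Field (20°×10°, letters A–R): lon ⌊187.27/20⌋ = 9 → J; lat ⌊172.66/10⌋ = 17 → R.
Square (2°×1°, digits 0–9): lon ⌊7.27/2⌋ = 3; lat ⌊2.66/1⌋ = 2.

JR32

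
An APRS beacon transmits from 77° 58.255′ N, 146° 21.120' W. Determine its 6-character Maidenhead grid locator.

Shift to the Maidenhead origin (180°W, 90°S): lon 33.6480, lat 167.9709.
Field: lon ⌊33.6480/20⌋ = 1 → B; lat ⌊167.9709/10⌋ = 16 → Q.
Square: lon ⌊13.6480/2⌋ = 6; lat ⌊7.9709/1⌋ = 7.
Subsquare: lon ⌊1.6480/0.0833333⌋ = 19 → t; lat ⌊0.9709/0.0416667⌋ = 23 → x.

BQ67tx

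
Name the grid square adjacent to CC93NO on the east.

CC93oo

Longitude subsquare n = 13; +1 → 14 = o.
The latitude characters are unchanged.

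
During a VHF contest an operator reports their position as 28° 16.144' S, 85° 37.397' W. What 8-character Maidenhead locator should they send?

EG71er55

Offset from 180°W / 90°S: lon 94.37672°, lat 61.73093°.
Field (20°×10°, letters A–R): 94.37672/20 → 4 → E, 61.73093/10 → 6 → G; chars EG.
Square (2°×1°, digits 0–9): 14.37672/2 → 7, 1.73093/1 → 1; chars 71.
Subsquare (5′×2.5′, letters a–x): 0.37672/0.0833333 → 4 → e, 0.73093/0.0416667 → 17 → r; chars er.
Extended square (30″×15″, digits 0–9): 0.04338/0.00833333 → 5, 0.02260/0.00416667 → 5; chars 55.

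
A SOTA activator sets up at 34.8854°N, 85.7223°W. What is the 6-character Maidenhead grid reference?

Offset from 180°W / 90°S: lon 94.2777°, lat 124.8854°.
Field: 94.2777/20 → 4 → E, 124.8854/10 → 12 → M; chars EM.
Square: 14.2777/2 → 7, 4.8854/1 → 4; chars 74.
Subsquare: 0.2777/0.0833333 → 3 → d, 0.8854/0.0416667 → 21 → v; chars dv.

EM74dv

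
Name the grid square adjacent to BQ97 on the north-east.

CQ08

Longitude square 9; +1 → 10, wraps to 0, carry into field.
Longitude field B = 1; +1 → 2 = C.
Latitude square 7; +1 → 8.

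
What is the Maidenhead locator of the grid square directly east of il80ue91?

Longitude extended square 9; +1 → 10, wraps to 0, carry into subsquare.
Longitude subsquare u = 20; +1 → 21 = v.
The latitude characters are unchanged.

IL80ve01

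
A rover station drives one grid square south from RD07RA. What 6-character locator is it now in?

RD06rx

Latitude subsquare a = 0; −1 → -1, wraps to 23 = x, carry into square.
Latitude square 7; −1 → 6.
The longitude characters are unchanged.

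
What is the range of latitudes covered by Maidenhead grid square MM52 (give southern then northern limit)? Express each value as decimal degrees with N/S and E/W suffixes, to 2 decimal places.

32.00° N, 33.00° N

Field M=12, M=12: +12·20° lon, +12·10° lat → SW at lon 60°, lat 30°.
Square 5, 2: +5·2° lon, +2·1° lat → SW at lon 70°, lat 32°.
Cell spans 2° lon × 1° lat.
south 32.00° N, north 33.00° N.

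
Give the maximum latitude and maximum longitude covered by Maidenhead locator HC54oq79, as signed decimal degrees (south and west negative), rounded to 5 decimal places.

-65.29167, -28.76667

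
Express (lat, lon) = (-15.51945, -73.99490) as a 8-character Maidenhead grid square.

Offset from 180°W / 90°S: lon 106.00510°, lat 74.48055°.
Field: lon ⌊106.00510/20⌋ = 5 → F; lat ⌊74.48055/10⌋ = 7 → H.
Square: lon ⌊6.00510/2⌋ = 3; lat ⌊4.48055/1⌋ = 4.
Subsquare: lon ⌊0.00510/0.0833333⌋ = 0 → a; lat ⌊0.48055/0.0416667⌋ = 11 → l.
Extended square: lon ⌊0.00510/0.00833333⌋ = 0; lat ⌊0.02222/0.00416667⌋ = 5.

FH34al05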